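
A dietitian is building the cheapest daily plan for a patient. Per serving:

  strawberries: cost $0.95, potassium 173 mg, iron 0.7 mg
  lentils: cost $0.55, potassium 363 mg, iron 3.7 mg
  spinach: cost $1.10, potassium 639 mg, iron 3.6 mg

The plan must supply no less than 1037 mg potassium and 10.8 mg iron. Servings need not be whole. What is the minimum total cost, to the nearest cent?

$1.61

The cheapest plan sits at a corner of the feasible region — with two constraints it uses at most two foods.
strawberries only: max(1037/173, 10.8/0.7) = 15.43 servings → $14.66.
lentils only: max(1037/363, 10.8/3.7) = 2.919 servings → $1.61.
spinach only: max(1037/639, 10.8/3.6) = 3 servings → $3.30.
strawberries + lentils: intersection lies outside the first quadrant.
strawberries + spinach: the both-tight solution has a negative serving — not a feasible corner.
lentils + spinach: the both-tight solution has a negative serving — not a feasible corner.
The minimum over all feasible corners is $1.61.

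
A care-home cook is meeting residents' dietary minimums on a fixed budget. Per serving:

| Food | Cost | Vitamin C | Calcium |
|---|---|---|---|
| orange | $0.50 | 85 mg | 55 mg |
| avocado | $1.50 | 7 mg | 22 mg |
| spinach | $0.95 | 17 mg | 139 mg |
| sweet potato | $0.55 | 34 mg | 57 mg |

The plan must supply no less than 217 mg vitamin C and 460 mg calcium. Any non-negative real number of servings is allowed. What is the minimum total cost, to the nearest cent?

orange only: max(217/85, 460/55) = 8.364 servings → $4.18.
avocado only: max(217/7, 460/22) = 31 servings → $46.50.
spinach only: max(217/17, 460/139) = 12.76 servings → $12.13.
sweet potato only: max(217/34, 460/57) = 8.07 servings → $4.44.
orange + avocado with both tight: 1.046 servings and 18.29 servings → $27.96.
orange + spinach with both tight: 2.054 servings and 2.497 servings → $3.40.
orange + sweet potato: the both-tight solution has a negative serving — not a feasible corner.
avocado + spinach: the both-tight solution has a negative serving — not a feasible corner.
avocado + sweet potato with both tight: 9.372 servings and 4.453 servings → $16.51.
spinach + sweet potato with both tight: 0.8706 servings and 5.947 servings → $4.10.
The minimum over all feasible corners is $3.40.

$3.40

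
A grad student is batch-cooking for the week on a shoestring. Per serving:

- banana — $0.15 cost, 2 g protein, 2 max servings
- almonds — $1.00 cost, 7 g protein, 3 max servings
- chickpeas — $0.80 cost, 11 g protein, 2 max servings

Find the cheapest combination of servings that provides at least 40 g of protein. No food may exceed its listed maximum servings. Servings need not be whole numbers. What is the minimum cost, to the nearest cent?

$3.90

Cost per g of protein: chickpeas $0.0727, banana $0.0750, almonds $0.1429.
Take 2 servings of chickpeas: +22.0 g protein for $1.60 (total $1.60, still need 18.0 g).
Take 2 servings of banana: +4.0 g protein for $0.30 (total $1.90, still need 14.0 g).
Take 2 servings of almonds: +14.0 g protein for $2.00 (total $3.90, still need 0.0 g).
Filling from the cheapest source first is optimal under one linear minimum: $3.90.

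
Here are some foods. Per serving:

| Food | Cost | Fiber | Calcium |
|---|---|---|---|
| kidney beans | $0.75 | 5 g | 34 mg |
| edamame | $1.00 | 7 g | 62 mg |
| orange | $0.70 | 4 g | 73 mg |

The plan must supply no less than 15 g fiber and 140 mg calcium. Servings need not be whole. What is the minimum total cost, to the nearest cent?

$2.17

For a min-cost LP with two ≥-constraints, a basic feasible solution has at most two positive variables.
kidney beans only: max(15/5, 140/34) = 4.118 servings → $3.09.
edamame only: max(15/7, 140/62) = 2.258 servings → $2.26.
orange only: max(15/4, 140/73) = 3.75 servings → $2.62.
kidney beans + edamame: the both-tight solution has a negative serving — not a feasible corner.
kidney beans + orange with both tight: 2.336 servings and 0.8297 servings → $2.33.
edamame + orange with both tight: 2.034 servings and 0.1901 servings → $2.17.
So the least-cost plan costs $2.17.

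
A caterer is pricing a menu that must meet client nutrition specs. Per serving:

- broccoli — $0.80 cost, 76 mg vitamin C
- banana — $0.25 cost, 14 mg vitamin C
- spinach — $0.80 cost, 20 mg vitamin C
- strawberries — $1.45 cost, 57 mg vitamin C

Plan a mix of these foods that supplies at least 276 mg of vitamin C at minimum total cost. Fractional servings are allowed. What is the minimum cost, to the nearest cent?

$2.91

Cost per mg of vitamin C: broccoli $0.0105, banana $0.0179, strawberries $0.0254, spinach $0.0400.
With no serving limits, use only broccoli: 276 mg / 76 mg = 3.632 servings × $0.80 = $2.91.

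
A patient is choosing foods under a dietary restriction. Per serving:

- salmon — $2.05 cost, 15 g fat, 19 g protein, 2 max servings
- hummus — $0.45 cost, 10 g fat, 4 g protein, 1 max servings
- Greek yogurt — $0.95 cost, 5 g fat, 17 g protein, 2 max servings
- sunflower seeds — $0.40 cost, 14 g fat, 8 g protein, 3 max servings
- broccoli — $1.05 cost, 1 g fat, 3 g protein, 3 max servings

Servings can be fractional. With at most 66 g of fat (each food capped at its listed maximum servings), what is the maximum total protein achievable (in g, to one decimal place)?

94.1 g

Protein per g fat: Greek yogurt 3.4, broccoli 3, salmon 1.267, sunflower seeds 0.5714, hummus 0.4.
Take 2 servings of Greek yogurt: uses 10 g fat, +34.0 g protein (running total 34.0 g).
Take 3 servings of broccoli: uses 3 g fat, +9.0 g protein (running total 43.0 g).
Take 2 servings of salmon: uses 30 g fat, +38.0 g protein (running total 81.0 g).
Take 1.643 servings of sunflower seeds: uses 23 g fat, +13.1 g protein (running total 94.1 g).
Filling greedily by protein-per-g fat is optimal for one linear limit, giving 94.1 g.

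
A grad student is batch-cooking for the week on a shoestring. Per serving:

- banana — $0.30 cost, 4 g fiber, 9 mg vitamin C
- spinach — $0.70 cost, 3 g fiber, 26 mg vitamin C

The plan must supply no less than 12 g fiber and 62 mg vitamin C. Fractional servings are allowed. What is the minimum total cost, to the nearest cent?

This is a tiny linear program; its minimum lies at a vertex of the feasible set. List the vertices and price them.
banana only: max(12/4, 62/9) = 6.889 servings → $2.07.
spinach only: max(12/3, 62/26) = 4 servings → $2.80.
banana + spinach with both tight: 1.636 servings and 1.818 servings → $1.76.
Cheapest feasible corner: $1.76.

$1.76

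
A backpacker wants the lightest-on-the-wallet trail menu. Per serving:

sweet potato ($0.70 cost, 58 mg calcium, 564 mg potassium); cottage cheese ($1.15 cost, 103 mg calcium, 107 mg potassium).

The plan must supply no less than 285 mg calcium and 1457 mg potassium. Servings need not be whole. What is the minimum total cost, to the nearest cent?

$3.30

An LP optimum is at a vertex; with two nutrient constraints at most two foods are used. Check each candidate.
sweet potato only: max(285/58, 1457/564) = 4.914 servings → $3.44.
cottage cheese only: max(285/103, 1457/107) = 13.62 servings → $15.66.
sweet potato + cottage cheese with both tight: 2.305 servings and 1.469 servings → $3.30.
So the least-cost plan costs $3.30.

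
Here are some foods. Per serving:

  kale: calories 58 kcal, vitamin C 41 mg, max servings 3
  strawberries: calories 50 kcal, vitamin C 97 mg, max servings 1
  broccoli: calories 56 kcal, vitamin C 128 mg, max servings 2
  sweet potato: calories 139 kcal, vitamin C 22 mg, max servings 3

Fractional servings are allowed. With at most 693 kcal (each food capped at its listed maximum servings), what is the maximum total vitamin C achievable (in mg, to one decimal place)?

532.5 mg

Vitamin C per kcal: broccoli 2.286, strawberries 1.94, kale 0.7069, sweet potato 0.1583.
Take 2 servings of broccoli: uses 112 kcal, +256.0 mg vitamin C (running total 256.0 mg).
Take 1 serving of strawberries: uses 50 kcal, +97.0 mg vitamin C (running total 353.0 mg).
Take 3 servings of kale: uses 174 kcal, +123.0 mg vitamin C (running total 476.0 mg).
Take 2.568 servings of sweet potato: uses 357 kcal, +56.5 mg vitamin C (running total 532.5 mg).
Greedy by best ratio exhausts the calories allowance optimally: 532.5 mg.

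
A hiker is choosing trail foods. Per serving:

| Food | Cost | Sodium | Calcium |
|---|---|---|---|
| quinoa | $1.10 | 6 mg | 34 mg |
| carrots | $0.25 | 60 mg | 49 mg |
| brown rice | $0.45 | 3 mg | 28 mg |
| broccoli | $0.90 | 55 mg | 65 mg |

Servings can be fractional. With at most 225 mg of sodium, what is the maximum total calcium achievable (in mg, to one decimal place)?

Calcium per mg sodium: brown rice 9.333, quinoa 5.667, broccoli 1.182, carrots 0.8167.
With no serving limits, spend the whole sodium allowance on brown rice: 225 mg / 3 mg × 28 mg = 2100.0 mg.

2100.0 mg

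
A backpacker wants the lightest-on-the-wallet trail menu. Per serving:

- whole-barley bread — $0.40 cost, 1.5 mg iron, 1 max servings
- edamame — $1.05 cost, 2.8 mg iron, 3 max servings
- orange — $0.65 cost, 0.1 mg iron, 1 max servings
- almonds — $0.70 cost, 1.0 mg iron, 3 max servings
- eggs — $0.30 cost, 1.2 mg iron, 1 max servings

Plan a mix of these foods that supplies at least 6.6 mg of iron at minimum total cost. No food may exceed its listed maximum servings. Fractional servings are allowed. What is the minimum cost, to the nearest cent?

$2.16

Cost per mg of iron: eggs $0.2500, whole-barley bread $0.2667, edamame $0.3750, almonds $0.7000, orange $6.5000.
Take 1 serving of eggs: +1.2 mg iron for $0.30 (total $0.30, still need 5.4 mg).
Take 1 serving of whole-barley bread: +1.5 mg iron for $0.40 (total $0.70, still need 3.9 mg).
Take 1.393 servings of edamame: +3.9 mg iron for $1.46 (total $2.16, still need 0.0 mg).
Greedy by cheapest-per-mg is optimal for a single linear constraint, so the minimum cost is $2.16.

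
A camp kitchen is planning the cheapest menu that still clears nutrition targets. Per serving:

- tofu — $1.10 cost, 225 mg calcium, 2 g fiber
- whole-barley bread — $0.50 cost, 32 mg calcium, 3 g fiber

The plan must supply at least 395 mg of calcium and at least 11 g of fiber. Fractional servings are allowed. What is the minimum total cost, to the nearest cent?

For a min-cost LP with two ≥-constraints, a basic feasible solution has at most two positive variables.
tofu only: max(395/225, 11/2) = 5.5 servings → $6.05.
whole-barley bread only: max(395/32, 11/3) = 12.34 servings → $6.17.
tofu + whole-barley bread with both tight: 1.363 servings and 2.758 servings → $2.88.
Cheapest feasible corner: $2.88.

$2.88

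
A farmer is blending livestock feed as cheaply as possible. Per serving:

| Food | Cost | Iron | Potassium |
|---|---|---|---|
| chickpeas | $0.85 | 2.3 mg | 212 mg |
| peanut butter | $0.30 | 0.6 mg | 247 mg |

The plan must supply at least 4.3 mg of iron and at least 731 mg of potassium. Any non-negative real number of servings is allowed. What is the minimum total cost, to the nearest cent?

An LP optimum is at a vertex; with two nutrient constraints at most two foods are used. Check each candidate.
chickpeas only: max(4.3/2.3, 731/212) = 3.448 servings → $2.93.
peanut butter only: max(4.3/0.6, 731/247) = 7.167 servings → $2.15.
chickpeas + peanut butter with both tight: 1.414 servings and 1.746 servings → $1.73.
So the least-cost plan costs $1.73.

$1.73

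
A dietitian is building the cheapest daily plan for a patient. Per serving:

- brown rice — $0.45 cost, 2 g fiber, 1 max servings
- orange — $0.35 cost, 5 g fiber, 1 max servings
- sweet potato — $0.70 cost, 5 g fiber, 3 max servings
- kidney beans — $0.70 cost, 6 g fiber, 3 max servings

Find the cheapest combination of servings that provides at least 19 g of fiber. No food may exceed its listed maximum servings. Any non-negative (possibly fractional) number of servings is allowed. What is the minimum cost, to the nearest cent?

$1.98

Cost per g of fiber: orange $0.0700, kidney beans $0.1167, sweet potato $0.1400, brown rice $0.2250.
Take 1 serving of orange: +5.0 g fiber for $0.35 (total $0.35, still need 14.0 g).
Take 2.333 servings of kidney beans: +14.0 g fiber for $1.63 (total $1.98, still need 0.0 g).
Greedy by cheapest-per-g is optimal for a single linear constraint, so the minimum cost is $1.98.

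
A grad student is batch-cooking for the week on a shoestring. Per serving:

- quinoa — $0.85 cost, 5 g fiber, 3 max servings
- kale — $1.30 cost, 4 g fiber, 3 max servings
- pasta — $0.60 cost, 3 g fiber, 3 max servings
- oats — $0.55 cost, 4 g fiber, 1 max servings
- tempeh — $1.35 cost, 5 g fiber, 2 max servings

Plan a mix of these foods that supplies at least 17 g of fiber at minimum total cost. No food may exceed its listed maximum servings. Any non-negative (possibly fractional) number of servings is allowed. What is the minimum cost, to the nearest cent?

Cost per g of fiber: oats $0.1375, quinoa $0.1700, pasta $0.2000, tempeh $0.2700, kale $0.3250.
Take 1 serving of oats: +4.0 g fiber for $0.55 (total $0.55, still need 13.0 g).
Take 2.6 servings of quinoa: +13.0 g fiber for $2.21 (total $2.76, still need 0.0 g).
Filling from the cheapest source first is optimal under one linear minimum: $2.76.

$2.76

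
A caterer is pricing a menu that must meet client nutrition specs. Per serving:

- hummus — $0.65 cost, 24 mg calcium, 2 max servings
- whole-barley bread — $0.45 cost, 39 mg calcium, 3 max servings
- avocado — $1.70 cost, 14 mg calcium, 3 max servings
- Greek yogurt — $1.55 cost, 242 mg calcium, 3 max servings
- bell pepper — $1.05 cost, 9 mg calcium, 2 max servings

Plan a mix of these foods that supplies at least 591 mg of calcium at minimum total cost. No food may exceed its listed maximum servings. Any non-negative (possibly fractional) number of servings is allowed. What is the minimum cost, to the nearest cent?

$3.79

Cost per mg of calcium: Greek yogurt $0.0064, whole-barley bread $0.0115, hummus $0.0271, bell pepper $0.1167, avocado $0.1214.
Take 2.442 servings of Greek yogurt: +591.0 mg calcium for $3.79 (total $3.79, still need 0.0 mg).
Greedy by cheapest-per-mg is optimal for a single linear constraint, so the minimum cost is $3.79.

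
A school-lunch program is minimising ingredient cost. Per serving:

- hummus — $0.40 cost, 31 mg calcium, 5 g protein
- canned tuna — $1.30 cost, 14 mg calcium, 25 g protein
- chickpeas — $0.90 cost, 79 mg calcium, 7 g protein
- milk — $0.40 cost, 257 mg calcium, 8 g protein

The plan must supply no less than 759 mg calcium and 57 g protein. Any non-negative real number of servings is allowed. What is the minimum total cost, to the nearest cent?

Minimising a linear cost over {calcium ≥ 759, protein ≥ 57, servings ≥ 0} — the optimum is at a vertex, using one or two foods.
hummus only: max(759/31, 57/5) = 24.48 servings → $9.79.
canned tuna only: max(759/14, 57/25) = 54.21 servings → $70.48.
chickpeas only: max(759/79, 57/7) = 9.608 servings → $8.65.
milk only: max(759/257, 57/8) = 7.125 servings → $2.85.
hummus + canned tuna with both targets exact would need a negative amount; discard.
hummus + chickpeas: intersection lies outside the first quadrant.
hummus + milk with both tight: 8.271 servings and 1.956 servings → $4.09.
canned tuna + chickpeas: intersection lies outside the first quadrant.
canned tuna + milk with both tight: 1.359 servings and 2.879 servings → $2.92.
chickpeas + milk with both tight: 7.35 servings and 0.6941 servings → $6.89.
So the least-cost plan costs $2.85.

$2.85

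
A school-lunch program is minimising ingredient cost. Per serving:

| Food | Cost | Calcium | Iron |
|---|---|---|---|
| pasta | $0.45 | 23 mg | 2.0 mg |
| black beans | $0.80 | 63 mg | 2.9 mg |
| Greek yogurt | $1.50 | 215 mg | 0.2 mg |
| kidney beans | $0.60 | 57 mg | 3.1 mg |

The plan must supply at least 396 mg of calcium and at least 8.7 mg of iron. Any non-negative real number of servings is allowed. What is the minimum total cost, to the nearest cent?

This is a tiny linear program; its minimum lies at a vertex of the feasible set. List the vertices and price them.
pasta only: max(396/23, 8.7/2.0) = 17.22 servings → $7.75.
black beans only: max(396/63, 8.7/2.9) = 6.286 servings → $5.03.
Greek yogurt only: max(396/215, 8.7/0.2) = 43.5 servings → $65.25.
kidney beans only: max(396/57, 8.7/3.1) = 6.947 servings → $4.17.
pasta + black beans: intersection lies outside the first quadrant.
pasta + Greek yogurt with both tight: 4.211 servings and 1.391 servings → $3.98.
pasta + kidney beans with both targets exact would need a negative amount; discard.
black beans + Greek yogurt with both tight: 2.932 servings and 0.9826 servings → $3.82.
black beans + kidney beans: intersection lies outside the first quadrant.
Greek yogurt + kidney beans with both tight: 1.117 servings and 2.734 servings → $3.32.
Cheapest feasible corner: $3.32.

$3.32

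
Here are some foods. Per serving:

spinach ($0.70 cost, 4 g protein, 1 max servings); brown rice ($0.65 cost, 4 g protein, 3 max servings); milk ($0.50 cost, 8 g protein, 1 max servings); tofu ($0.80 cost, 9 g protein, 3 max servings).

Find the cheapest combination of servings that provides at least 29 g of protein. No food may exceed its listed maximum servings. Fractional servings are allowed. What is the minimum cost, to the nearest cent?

Cost per g of protein: milk $0.0625, tofu $0.0889, brown rice $0.1625, spinach $0.1750.
Take 1 serving of milk: +8.0 g protein for $0.50 (total $0.50, still need 21.0 g).
Take 2.333 servings of tofu: +21.0 g protein for $1.87 (total $2.37, still need 0.0 g).
Greedy by cheapest-per-g is optimal for a single linear constraint, so the minimum cost is $2.37.

$2.37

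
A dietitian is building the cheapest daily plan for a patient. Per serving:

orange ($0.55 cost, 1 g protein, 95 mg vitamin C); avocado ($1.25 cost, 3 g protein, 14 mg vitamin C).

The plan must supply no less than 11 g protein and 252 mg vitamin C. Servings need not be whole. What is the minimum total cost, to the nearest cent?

An LP optimum is at a vertex; with two nutrient constraints at most two foods are used. Check each candidate.
orange only: max(11/1, 252/95) = 11 servings → $6.05.
avocado only: max(11/3, 252/14) = 18 servings → $22.50.
orange + avocado with both tight: 2.221 servings and 2.926 servings → $4.88.
So the least-cost plan costs $4.88.

$4.88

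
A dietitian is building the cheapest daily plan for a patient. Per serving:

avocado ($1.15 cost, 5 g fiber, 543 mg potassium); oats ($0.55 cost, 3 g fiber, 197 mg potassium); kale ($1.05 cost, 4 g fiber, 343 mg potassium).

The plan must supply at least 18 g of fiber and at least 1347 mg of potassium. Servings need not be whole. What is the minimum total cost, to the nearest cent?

$3.48

With two linear requirements the optimum uses one or two foods; enumerate the corners.
avocado only: max(18/5, 1347/543) = 3.6 servings → $4.14.
oats only: max(18/3, 1347/197) = 6.838 servings → $3.76.
kale only: max(18/4, 1347/343) = 4.5 servings → $4.72.
avocado + oats with both tight: 0.7686 servings and 4.719 servings → $3.48.
avocado + kale: the both-tight solution has a negative serving — not a feasible corner.
oats + kale with both tight: 3.261 servings and 2.054 servings → $3.95.
Cheapest feasible corner: $3.48.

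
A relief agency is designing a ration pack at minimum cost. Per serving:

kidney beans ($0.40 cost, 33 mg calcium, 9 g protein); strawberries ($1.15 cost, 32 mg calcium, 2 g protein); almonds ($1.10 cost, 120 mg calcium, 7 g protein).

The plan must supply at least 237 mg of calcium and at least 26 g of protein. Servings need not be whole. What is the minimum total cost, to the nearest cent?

$2.34

With two linear requirements the optimum uses one or two foods; enumerate the corners.
kidney beans only: max(237/33, 26/9) = 7.182 servings → $2.87.
strawberries only: max(237/32, 26/2) = 13 servings → $14.95.
almonds only: max(237/120, 26/7) = 3.714 servings → $4.09.
kidney beans + strawberries with both tight: 1.613 servings and 5.743 servings → $7.25.
kidney beans + almonds with both tight: 1.721 servings and 1.502 servings → $2.34.
strawberries + almonds with both targets exact would need a negative amount; discard.
Cheapest feasible corner: $2.34.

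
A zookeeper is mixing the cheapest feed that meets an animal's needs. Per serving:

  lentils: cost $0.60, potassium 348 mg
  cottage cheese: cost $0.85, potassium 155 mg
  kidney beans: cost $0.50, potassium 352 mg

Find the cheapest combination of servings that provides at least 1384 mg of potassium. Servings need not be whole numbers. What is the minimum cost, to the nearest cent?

$1.97

Cost per mg of potassium: kidney beans $0.0014, lentils $0.0017, cottage cheese $0.0055.
With no serving limits, use only kidney beans: 1384 mg / 352 mg = 3.932 servings × $0.50 = $1.97.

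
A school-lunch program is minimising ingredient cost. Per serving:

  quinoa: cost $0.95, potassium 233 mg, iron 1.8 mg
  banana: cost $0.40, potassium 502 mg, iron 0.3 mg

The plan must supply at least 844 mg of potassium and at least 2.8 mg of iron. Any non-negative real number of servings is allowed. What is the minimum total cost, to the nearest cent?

$1.73

Two binding constraints pin down two serving amounts, so the optimal mix uses at most two foods. The candidates are each food alone (scaled to the tighter of potassium/iron) and each pair with both constraints tight.
quinoa only: max(844/233, 2.8/1.8) = 3.622 servings → $3.44.
banana only: max(844/502, 2.8/0.3) = 9.333 servings → $3.73.
quinoa + banana with both tight: 1.382 servings and 1.04 servings → $1.73.
So the least-cost plan costs $1.73.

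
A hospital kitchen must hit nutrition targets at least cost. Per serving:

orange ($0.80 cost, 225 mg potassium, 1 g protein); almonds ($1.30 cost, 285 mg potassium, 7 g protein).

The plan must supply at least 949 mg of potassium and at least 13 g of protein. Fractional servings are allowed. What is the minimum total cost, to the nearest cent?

$3.81

This is a tiny linear program; its minimum lies at a vertex of the feasible set. List the vertices and price them.
orange only: max(949/225, 13/1) = 13 servings → $10.40.
almonds only: max(949/285, 13/7) = 3.33 servings → $4.33.
orange + almonds with both tight: 2.278 servings and 1.532 servings → $3.81.
So the least-cost plan costs $3.81.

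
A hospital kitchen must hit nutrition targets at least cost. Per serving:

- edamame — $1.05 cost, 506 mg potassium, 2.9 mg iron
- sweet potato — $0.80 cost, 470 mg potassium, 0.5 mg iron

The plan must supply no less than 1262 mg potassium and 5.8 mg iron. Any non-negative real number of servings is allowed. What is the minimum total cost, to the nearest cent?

$2.50

This is a tiny linear program; its minimum lies at a vertex of the feasible set. List the vertices and price them.
edamame only: max(1262/506, 5.8/2.9) = 2.494 servings → $2.62.
sweet potato only: max(1262/470, 5.8/0.5) = 11.6 servings → $9.28.
edamame + sweet potato with both tight: 1.887 servings and 0.6532 servings → $2.50.
The minimum over all feasible corners is $2.50.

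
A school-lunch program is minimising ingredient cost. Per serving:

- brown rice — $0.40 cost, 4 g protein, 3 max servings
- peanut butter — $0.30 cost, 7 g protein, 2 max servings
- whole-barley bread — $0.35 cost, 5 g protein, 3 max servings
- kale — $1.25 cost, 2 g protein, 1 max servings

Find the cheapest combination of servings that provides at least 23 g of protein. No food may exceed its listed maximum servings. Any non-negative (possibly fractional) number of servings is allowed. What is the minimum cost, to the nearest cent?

Cost per g of protein: peanut butter $0.0429, whole-barley bread $0.0700, brown rice $0.1000, kale $0.6250.
Take 2 servings of peanut butter: +14.0 g protein for $0.60 (total $0.60, still need 9.0 g).
Take 1.8 servings of whole-barley bread: +9.0 g protein for $0.63 (total $1.23, still need 0.0 g).
Filling from the cheapest source first is optimal under one linear minimum: $1.23.

$1.23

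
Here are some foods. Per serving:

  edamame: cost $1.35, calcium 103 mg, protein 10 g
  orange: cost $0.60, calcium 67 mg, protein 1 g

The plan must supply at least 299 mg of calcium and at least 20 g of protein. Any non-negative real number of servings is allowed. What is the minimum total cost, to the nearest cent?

edamame only: max(299/103, 20/10) = 2.903 servings → $3.92.
orange only: max(299/67, 20/1) = 20 servings → $12.00.
edamame + orange with both tight: 1.836 servings and 1.64 servings → $3.46.
The minimum over all feasible corners is $3.46.

$3.46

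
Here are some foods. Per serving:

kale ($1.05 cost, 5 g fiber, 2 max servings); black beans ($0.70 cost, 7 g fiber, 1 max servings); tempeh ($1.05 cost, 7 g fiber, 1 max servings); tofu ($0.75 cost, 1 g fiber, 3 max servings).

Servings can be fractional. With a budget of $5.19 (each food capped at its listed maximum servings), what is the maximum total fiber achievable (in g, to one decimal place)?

25.8 g

Fiber per dollar: black beans 10, tempeh 6.667, kale 4.762, tofu 1.333.
Take 1 serving of black beans: spends $0.70, +7.0 g fiber (running total 7.0 g).
Take 1 serving of tempeh: spends $1.05, +7.0 g fiber (running total 14.0 g).
Take 2 servings of kale: spends $2.10, +10.0 g fiber (running total 24.0 g).
Take 1.787 servings of tofu: spends $1.34, +1.8 g fiber (running total 25.8 g).
Greedy by best ratio exhausts the cost allowance optimally: 25.8 g.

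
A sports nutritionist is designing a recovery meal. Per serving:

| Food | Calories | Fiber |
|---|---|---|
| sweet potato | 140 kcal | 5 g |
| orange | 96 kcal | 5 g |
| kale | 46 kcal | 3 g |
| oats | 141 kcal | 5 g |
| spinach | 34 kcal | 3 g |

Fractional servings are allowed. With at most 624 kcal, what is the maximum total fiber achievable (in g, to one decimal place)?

55.1 g

Fiber per kcal: spinach 0.08824, kale 0.06522, orange 0.05208, sweet potato 0.03571, oats 0.03546.
With no serving limits, spend the whole calories allowance on spinach: 624 kcal / 34 kcal × 3 g = 55.1 g.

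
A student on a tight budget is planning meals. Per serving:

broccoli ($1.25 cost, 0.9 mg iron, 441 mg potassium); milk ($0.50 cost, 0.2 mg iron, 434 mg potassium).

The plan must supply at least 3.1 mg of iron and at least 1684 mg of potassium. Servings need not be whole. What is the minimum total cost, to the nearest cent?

The cheapest plan sits at a corner of the feasible region — with two constraints it uses at most two foods.
broccoli only: max(3.1/0.9, 1684/441) = 3.819 servings → $4.77.
milk only: max(3.1/0.2, 1684/434) = 15.5 servings → $7.75.
broccoli + milk with both tight: 3.335 servings and 0.4911 servings → $4.41.
The minimum over all feasible corners is $4.41.

$4.41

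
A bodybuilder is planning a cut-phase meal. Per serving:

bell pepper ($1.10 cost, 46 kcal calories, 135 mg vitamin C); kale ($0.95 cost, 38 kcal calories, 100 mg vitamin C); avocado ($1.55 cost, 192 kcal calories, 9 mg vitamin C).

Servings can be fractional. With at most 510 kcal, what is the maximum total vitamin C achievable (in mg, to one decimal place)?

Vitamin C per kcal: bell pepper 2.935, kale 2.632, avocado 0.04688.
With no serving limits, spend the whole calories allowance on bell pepper: 510 kcal / 46 kcal × 135 mg = 1496.7 mg.

1496.7 mg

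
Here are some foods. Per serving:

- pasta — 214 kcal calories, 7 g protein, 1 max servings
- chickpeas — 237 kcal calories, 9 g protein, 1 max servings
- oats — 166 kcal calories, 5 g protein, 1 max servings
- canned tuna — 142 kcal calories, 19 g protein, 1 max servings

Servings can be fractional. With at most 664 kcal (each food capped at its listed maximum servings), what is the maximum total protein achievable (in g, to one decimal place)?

Protein per kcal: canned tuna 0.1338, chickpeas 0.03797, pasta 0.03271, oats 0.03012.
Take 1 serving of canned tuna: uses 142 kcal, +19.0 g protein (running total 19.0 g).
Take 1 serving of chickpeas: uses 237 kcal, +9.0 g protein (running total 28.0 g).
Take 1 serving of pasta: uses 214 kcal, +7.0 g protein (running total 35.0 g).
Take 0.4277 servings of oats: uses 71 kcal, +2.1 g protein (running total 37.1 g).
Filling greedily by protein-per-kcal is optimal for one linear limit, giving 37.1 g.

37.1 g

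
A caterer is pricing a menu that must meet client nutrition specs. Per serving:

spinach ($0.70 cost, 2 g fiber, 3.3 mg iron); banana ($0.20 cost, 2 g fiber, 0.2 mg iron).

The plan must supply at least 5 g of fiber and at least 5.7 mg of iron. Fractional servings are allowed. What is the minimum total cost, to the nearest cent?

$1.34

Minimising a linear cost over {fiber ≥ 5, iron ≥ 5.7, servings ≥ 0} — the optimum is at a vertex, using one or two foods.
spinach only: max(5/2, 5.7/3.3) = 2.5 servings → $1.75.
banana only: max(5/2, 5.7/0.2) = 28.5 servings → $5.70.
spinach + banana with both tight: 1.677 servings and 0.8226 servings → $1.34.
Cheapest feasible corner: $1.34.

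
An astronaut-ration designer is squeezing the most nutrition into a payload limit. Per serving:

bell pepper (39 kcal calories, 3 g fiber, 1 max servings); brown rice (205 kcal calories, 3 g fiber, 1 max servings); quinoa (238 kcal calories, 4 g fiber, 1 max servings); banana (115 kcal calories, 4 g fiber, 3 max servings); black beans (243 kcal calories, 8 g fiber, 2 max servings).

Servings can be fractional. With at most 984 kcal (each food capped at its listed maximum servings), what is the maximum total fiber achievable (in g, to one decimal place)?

Fiber per kcal: bell pepper 0.07692, banana 0.03478, black beans 0.03292, quinoa 0.01681, brown rice 0.01463.
Take 1 serving of bell pepper: uses 39 kcal, +3.0 g fiber (running total 3.0 g).
Take 3 servings of banana: uses 345 kcal, +12.0 g fiber (running total 15.0 g).
Take 2 servings of black beans: uses 486 kcal, +16.0 g fiber (running total 31.0 g).
Take 0.479 servings of quinoa: uses 114 kcal, +1.9 g fiber (running total 32.9 g).
Greedy by best ratio exhausts the calories allowance optimally: 32.9 g.

32.9 g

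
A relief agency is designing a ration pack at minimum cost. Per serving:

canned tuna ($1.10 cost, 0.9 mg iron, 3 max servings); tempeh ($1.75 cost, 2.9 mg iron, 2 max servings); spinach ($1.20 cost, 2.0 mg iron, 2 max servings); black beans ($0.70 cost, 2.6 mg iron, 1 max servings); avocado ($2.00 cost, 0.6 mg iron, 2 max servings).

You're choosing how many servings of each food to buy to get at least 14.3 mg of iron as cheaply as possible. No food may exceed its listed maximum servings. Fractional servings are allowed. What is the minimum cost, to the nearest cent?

$8.92

Cost per mg of iron: black beans $0.2692, spinach $0.6000, tempeh $0.6034, canned tuna $1.2222, avocado $3.3333.
Take 1 serving of black beans: +2.6 mg iron for $0.70 (total $0.70, still need 11.7 mg).
Take 2 servings of spinach: +4.0 mg iron for $2.40 (total $3.10, still need 7.7 mg).
Take 2 servings of tempeh: +5.8 mg iron for $3.50 (total $6.60, still need 1.9 mg).
Take 2.111 servings of canned tuna: +1.9 mg iron for $2.32 (total $8.92, still need 0.0 mg).
Greedy by cheapest-per-mg is optimal for a single linear constraint, so the minimum cost is $8.92.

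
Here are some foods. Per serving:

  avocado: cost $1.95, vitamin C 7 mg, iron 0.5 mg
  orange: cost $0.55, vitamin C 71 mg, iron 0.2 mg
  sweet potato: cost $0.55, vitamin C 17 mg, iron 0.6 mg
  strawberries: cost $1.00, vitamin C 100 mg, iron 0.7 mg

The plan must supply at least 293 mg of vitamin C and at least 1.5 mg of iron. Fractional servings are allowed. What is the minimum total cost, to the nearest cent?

This is a tiny linear program; its minimum lies at a vertex of the feasible set. List the vertices and price them.
avocado only: max(293/7, 1.5/0.5) = 41.86 servings → $81.62.
orange only: max(293/71, 1.5/0.2) = 7.5 servings → $4.12.
sweet potato only: max(293/17, 1.5/0.6) = 17.24 servings → $9.48.
strawberries only: max(293/100, 1.5/0.7) = 2.93 servings → $2.93.
avocado + orange with both tight: 1.405 servings and 3.988 servings → $4.93.
avocado + sweet potato: the both-tight solution has a negative serving — not a feasible corner.
avocado + strawberries: intersection lies outside the first quadrant.
orange + sweet potato with both tight: 3.834 servings and 1.222 servings → $2.78.
orange + strawberries with both tight: 1.855 servings and 1.613 servings → $2.63.
sweet potato + strawberries: the both-tight solution has a negative serving — not a feasible corner.
So the least-cost plan costs $2.63.

$2.63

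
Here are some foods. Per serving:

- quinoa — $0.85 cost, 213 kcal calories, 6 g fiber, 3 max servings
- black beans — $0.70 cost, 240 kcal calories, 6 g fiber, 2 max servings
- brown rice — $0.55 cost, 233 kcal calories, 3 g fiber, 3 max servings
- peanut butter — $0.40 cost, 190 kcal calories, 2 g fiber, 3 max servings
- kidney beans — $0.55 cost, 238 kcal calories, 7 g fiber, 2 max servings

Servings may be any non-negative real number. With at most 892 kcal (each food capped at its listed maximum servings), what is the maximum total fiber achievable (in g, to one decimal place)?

25.7 g

Fiber per kcal: kidney beans 0.02941, quinoa 0.02817, black beans 0.025, brown rice 0.01288, peanut butter 0.01053.
Take 2 servings of kidney beans: uses 476 kcal, +14.0 g fiber (running total 14.0 g).
Take 1.953 servings of quinoa: uses 416 kcal, +11.7 g fiber (running total 25.7 g).
Filling greedily by fiber-per-kcal is optimal for one linear limit, giving 25.7 g.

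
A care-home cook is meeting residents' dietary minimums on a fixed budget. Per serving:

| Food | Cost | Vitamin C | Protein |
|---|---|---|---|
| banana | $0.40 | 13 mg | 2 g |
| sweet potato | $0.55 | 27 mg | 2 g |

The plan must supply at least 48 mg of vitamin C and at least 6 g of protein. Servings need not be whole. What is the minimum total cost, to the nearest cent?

$1.30

The cheapest plan sits at a corner of the feasible region — with two constraints it uses at most two foods.
banana only: max(48/13, 6/2) = 3.692 servings → $1.48.
sweet potato only: max(48/27, 6/2) = 3 servings → $1.65.
banana + sweet potato with both tight: 2.357 servings and 0.6429 servings → $1.30.
So the least-cost plan costs $1.30.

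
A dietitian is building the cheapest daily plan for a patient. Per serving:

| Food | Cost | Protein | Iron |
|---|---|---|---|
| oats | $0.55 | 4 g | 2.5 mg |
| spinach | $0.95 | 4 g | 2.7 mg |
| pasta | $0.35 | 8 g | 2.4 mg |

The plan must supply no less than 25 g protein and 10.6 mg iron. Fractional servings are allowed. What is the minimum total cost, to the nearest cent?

The cheapest plan sits at a corner of the feasible region — with two constraints it uses at most two foods.
oats only: max(25/4, 10.6/2.5) = 6.25 servings → $3.44.
spinach only: max(25/4, 10.6/2.7) = 6.25 servings → $5.94.
pasta only: max(25/8, 10.6/2.4) = 4.417 servings → $1.55.
oats + spinach with both targets exact would need a negative amount; discard.
oats + pasta with both tight: 2.385 servings and 1.933 servings → $1.99.
spinach + pasta with both tight: 2.067 servings and 2.092 servings → $2.70.
The minimum over all feasible corners is $1.55.

$1.55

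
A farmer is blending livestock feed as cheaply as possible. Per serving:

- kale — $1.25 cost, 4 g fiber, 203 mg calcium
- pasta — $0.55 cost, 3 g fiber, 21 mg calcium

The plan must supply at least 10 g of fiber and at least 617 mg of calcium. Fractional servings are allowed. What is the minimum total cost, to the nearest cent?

$3.80

At the optimum either one food covers both requirements or two foods hit both targets exactly; no other combination can be cheaper.
kale only: max(10/4, 617/203) = 3.039 servings → $3.80.
pasta only: max(10/3, 617/21) = 29.38 servings → $16.16.
kale + pasta: intersection lies outside the first quadrant.
So the least-cost plan costs $3.80.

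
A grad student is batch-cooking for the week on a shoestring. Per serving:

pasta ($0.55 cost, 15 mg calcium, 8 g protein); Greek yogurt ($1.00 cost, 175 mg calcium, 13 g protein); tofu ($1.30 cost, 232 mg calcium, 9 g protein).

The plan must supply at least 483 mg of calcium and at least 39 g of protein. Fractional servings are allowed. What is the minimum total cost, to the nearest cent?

Two binding constraints pin down two serving amounts, so the optimal mix uses at most two foods. The candidates are each food alone (scaled to the tighter of calcium/protein) and each pair with both constraints tight.
pasta only: max(483/15, 39/8) = 32.2 servings → $17.71.
Greek yogurt only: max(483/175, 39/13) = 3 servings → $3.00.
tofu only: max(483/232, 39/9) = 4.333 servings → $5.63.
pasta + Greek yogurt with both tight: 0.4531 servings and 2.721 servings → $2.97.
pasta + tofu with both tight: 2.732 servings and 1.905 servings → $3.98.
Greek yogurt + tofu with both targets exact would need a negative amount; discard.
The minimum over all feasible corners is $2.97.

$2.97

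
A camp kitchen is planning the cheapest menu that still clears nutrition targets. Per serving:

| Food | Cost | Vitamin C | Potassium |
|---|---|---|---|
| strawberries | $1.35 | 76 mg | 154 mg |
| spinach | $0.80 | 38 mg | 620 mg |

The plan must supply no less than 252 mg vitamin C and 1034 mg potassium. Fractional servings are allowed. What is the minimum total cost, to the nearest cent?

Two binding constraints pin down two serving amounts, so the optimal mix uses at most two foods. The candidates are each food alone (scaled to the tighter of vitamin C/potassium) and each pair with both constraints tight.
strawberries only: max(252/76, 1034/154) = 6.714 servings → $9.06.
spinach only: max(252/38, 1034/620) = 6.632 servings → $5.31.
strawberries + spinach with both tight: 2.834 servings and 0.9638 servings → $4.60.
So the least-cost plan costs $4.60.

$4.60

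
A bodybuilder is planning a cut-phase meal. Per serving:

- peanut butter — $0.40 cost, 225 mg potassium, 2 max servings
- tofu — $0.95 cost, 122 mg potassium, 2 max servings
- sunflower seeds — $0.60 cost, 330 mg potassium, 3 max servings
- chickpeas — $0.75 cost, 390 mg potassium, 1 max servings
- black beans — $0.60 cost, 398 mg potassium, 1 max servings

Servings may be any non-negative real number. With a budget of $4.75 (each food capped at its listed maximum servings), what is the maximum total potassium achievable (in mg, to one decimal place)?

Potassium per dollar: black beans 663.3, peanut butter 562.5, sunflower seeds 550, chickpeas 520, tofu 128.4.
Take 1 serving of black beans: spends $0.60, +398.0 mg potassium (running total 398.0 mg).
Take 2 servings of peanut butter: spends $0.80, +450.0 mg potassium (running total 848.0 mg).
Take 3 servings of sunflower seeds: spends $1.80, +990.0 mg potassium (running total 1838.0 mg).
Take 1 serving of chickpeas: spends $0.75, +390.0 mg potassium (running total 2228.0 mg).
Take 0.8421 servings of tofu: spends $0.80, +102.7 mg potassium (running total 2330.7 mg).
Filling greedily by potassium-per-dollar is optimal for one linear limit, giving 2330.7 mg.

2330.7 mg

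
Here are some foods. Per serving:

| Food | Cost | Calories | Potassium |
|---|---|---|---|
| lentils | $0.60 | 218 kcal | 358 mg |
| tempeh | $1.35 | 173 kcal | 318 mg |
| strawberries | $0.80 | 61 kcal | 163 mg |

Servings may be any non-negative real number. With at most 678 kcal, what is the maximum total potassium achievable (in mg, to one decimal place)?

1811.7 mg

Potassium per kcal: strawberries 2.672, tempeh 1.838, lentils 1.642.
With no serving limits, spend the whole calories allowance on strawberries: 678 kcal / 61 kcal × 163 mg = 1811.7 mg.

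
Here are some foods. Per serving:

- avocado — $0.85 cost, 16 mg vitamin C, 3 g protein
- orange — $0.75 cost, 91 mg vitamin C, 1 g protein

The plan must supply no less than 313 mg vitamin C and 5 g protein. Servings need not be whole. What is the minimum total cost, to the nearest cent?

avocado only: max(313/16, 5/3) = 19.56 servings → $16.63.
orange only: max(313/91, 5/1) = 5 servings → $3.75.
avocado + orange with both tight: 0.5525 servings and 3.342 servings → $2.98.
So the least-cost plan costs $2.98.

$2.98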